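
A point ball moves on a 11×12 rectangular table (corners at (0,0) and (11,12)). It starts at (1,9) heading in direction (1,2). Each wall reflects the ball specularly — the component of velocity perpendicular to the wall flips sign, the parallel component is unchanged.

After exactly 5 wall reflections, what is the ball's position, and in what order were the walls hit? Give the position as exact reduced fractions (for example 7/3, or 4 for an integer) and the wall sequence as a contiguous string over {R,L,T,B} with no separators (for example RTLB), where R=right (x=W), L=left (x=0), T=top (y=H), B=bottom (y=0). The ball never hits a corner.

1. t=3/2 → T at (5/2,12); v=(1,-2)
2. t=6 → B at (17/2,0); v=(1,2)
3. t=5/2 → R at (11,5); v=(-1,2)
4. t=7/2 → T at (15/2,12); v=(-1,-2)
5. t=6 → B at (3/2,0); v=(-1,2)

Final position: (3/2,0)
Wall sequence: TBRTB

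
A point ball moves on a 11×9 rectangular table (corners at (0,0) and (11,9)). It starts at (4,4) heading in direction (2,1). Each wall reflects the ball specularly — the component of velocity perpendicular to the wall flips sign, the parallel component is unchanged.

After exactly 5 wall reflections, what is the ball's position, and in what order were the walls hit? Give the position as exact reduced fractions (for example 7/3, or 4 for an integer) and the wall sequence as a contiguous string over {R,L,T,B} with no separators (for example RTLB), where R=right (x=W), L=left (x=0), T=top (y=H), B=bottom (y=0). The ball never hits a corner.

1. t=7/2 → R at (11,15/2); v=(-2,1)
2. t=3/2 → T at (8,9); v=(-2,-1)
3. t=4 → L at (0,5); v=(2,-1)
4. t=5 → B at (10,0); v=(2,1)
5. t=1/2 → R at (11,1/2); v=(-2,1)

Final position: (11,1/2)
Wall sequence: RTLBR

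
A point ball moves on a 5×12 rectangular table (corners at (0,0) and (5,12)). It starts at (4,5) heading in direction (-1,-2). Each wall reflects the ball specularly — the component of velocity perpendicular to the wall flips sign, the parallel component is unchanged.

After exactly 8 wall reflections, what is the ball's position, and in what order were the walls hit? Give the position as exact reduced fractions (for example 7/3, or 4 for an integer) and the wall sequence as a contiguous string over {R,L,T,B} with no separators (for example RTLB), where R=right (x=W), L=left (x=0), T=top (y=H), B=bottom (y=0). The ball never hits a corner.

1. t=5/2 → B at (3/2,0); v=(-1,2)
2. t=3/2 → L at (0,3); v=(1,2)
3. t=9/2 → T at (9/2,12); v=(1,-2)
4. t=1/2 → R at (5,11); v=(-1,-2)
5. t=5 → L at (0,1); v=(1,-2)
6. t=1/2 → B at (1/2,0); v=(1,2)
7. t=9/2 → R at (5,9); v=(-1,2)
8. t=3/2 → T at (7/2,12); v=(-1,-2)

Final position: (7/2,12)
Wall sequence: BLTRLBRT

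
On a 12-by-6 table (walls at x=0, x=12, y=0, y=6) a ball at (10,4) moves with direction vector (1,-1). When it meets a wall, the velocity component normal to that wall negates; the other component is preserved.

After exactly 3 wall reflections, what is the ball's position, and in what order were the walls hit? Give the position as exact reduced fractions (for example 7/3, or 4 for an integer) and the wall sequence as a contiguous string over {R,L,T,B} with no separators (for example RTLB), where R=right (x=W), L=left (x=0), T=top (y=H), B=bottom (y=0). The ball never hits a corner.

1. t=2 → R at (12,2); v=(-1,-1)
2. t=2 → B at (10,0); v=(-1,1)
3. t=6 → T at (4,6); v=(-1,-1)

Final position: (4,6)
Wall sequence: RBT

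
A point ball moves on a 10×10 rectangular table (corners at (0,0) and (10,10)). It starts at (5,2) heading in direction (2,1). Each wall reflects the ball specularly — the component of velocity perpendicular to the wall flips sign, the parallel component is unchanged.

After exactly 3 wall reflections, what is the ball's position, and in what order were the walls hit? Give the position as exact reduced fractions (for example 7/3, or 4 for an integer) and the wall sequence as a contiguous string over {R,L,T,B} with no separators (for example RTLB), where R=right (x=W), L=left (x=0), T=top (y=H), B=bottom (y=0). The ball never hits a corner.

Final position: (1,10)
Wall sequence: RLT

1. t=5/2 → R at (10,9/2); v=(-2,1)
2. t=5 → L at (0,19/2); v=(2,1)
3. t=1/2 → T at (1,10); v=(2,-1)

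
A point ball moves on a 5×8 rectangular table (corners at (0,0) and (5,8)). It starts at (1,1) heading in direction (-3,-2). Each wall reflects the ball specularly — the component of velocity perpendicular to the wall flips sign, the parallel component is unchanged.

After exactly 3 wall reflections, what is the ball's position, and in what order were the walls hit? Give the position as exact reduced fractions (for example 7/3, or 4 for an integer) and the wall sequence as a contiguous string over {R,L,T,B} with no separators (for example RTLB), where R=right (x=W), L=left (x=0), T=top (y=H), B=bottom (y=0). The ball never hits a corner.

Final position: (5,3)
Wall sequence: LBR

1. t=1/3 → L at (0,1/3); v=(3,-2)
2. t=1/6 → B at (1/2,0); v=(3,2)
3. t=3/2 → R at (5,3); v=(-3,2)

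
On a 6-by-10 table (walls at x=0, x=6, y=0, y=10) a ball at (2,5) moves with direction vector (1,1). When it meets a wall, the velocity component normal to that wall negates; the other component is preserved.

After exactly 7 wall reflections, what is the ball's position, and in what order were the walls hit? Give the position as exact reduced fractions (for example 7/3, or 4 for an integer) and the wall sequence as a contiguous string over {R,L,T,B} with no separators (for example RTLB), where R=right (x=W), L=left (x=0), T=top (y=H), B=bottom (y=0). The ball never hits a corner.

Final position: (3,10)
Wall sequence: RTLBRLT

1. t=4 → R at (6,9); v=(-1,1)
2. t=1 → T at (5,10); v=(-1,-1)
3. t=5 → L at (0,5); v=(1,-1)
4. t=5 → B at (5,0); v=(1,1)
5. t=1 → R at (6,1); v=(-1,1)
6. t=6 → L at (0,7); v=(1,1)
7. t=3 → T at (3,10); v=(1,-1)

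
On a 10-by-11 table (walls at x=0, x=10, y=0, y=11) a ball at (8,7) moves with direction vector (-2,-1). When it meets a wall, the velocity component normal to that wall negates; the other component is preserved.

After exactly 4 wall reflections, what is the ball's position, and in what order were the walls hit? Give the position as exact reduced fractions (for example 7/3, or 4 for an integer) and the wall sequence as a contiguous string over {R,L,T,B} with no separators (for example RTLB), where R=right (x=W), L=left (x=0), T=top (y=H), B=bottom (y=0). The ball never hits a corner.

1. t=4 → L at (0,3); v=(2,-1)
2. t=3 → B at (6,0); v=(2,1)
3. t=2 → R at (10,2); v=(-2,1)
4. t=5 → L at (0,7); v=(2,1)

Final position: (0,7)
Wall sequence: LBRL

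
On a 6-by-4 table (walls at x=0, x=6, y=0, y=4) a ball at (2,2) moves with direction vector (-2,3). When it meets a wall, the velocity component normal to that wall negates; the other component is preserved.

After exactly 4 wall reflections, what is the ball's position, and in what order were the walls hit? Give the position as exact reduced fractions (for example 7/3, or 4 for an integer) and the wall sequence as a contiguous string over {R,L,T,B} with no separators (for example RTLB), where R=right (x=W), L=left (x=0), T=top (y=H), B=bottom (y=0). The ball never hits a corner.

Final position: (14/3,4)
Wall sequence: TLBT

1. t=2/3 → T at (2/3,4); v=(-2,-3)
2. t=1/3 → L at (0,3); v=(2,-3)
3. t=1 → B at (2,0); v=(2,3)
4. t=4/3 → T at (14/3,4); v=(2,-3)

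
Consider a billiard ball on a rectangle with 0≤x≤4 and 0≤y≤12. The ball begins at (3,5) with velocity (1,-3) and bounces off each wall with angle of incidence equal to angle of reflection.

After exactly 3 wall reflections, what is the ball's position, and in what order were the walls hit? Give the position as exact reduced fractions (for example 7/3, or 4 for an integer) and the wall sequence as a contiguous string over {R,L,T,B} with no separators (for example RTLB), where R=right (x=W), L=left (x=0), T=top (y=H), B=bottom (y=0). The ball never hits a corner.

Final position: (0,10)
Wall sequence: RBL

1. t=1 → R at (4,2); v=(-1,-3)
2. t=2/3 → B at (10/3,0); v=(-1,3)
3. t=10/3 → L at (0,10); v=(1,3)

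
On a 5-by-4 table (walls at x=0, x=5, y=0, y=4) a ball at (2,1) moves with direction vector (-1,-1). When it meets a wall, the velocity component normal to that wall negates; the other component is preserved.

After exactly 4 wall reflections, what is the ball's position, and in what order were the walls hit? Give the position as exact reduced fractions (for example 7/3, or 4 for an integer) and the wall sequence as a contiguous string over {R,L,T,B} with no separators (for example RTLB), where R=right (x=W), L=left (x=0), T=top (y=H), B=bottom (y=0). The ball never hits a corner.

1. t=1 → B at (1,0); v=(-1,1)
2. t=1 → L at (0,1); v=(1,1)
3. t=3 → T at (3,4); v=(1,-1)
4. t=2 → R at (5,2); v=(-1,-1)

Final position: (5,2)
Wall sequence: BLTR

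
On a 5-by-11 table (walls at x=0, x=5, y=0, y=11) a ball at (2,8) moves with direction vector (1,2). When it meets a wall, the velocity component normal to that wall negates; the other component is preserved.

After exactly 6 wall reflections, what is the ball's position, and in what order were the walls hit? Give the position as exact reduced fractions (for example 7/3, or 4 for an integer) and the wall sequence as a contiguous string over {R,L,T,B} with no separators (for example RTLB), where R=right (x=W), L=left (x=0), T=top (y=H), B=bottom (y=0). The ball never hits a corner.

1. t=3/2 → T at (7/2,11); v=(1,-2)
2. t=3/2 → R at (5,8); v=(-1,-2)
3. t=4 → B at (1,0); v=(-1,2)
4. t=1 → L at (0,2); v=(1,2)
5. t=9/2 → T at (9/2,11); v=(1,-2)
6. t=1/2 → R at (5,10); v=(-1,-2)

Final position: (5,10)
Wall sequence: TRBLTR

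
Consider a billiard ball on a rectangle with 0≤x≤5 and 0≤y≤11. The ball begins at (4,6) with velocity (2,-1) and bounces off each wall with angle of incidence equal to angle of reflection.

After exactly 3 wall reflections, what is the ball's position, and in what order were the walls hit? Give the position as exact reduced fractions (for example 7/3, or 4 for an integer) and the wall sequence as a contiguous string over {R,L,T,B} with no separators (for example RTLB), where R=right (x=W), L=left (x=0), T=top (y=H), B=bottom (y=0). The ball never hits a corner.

Final position: (5,1/2)
Wall sequence: RLR

1. t=1/2 → R at (5,11/2); v=(-2,-1)
2. t=5/2 → L at (0,3); v=(2,-1)
3. t=5/2 → R at (5,1/2); v=(-2,-1)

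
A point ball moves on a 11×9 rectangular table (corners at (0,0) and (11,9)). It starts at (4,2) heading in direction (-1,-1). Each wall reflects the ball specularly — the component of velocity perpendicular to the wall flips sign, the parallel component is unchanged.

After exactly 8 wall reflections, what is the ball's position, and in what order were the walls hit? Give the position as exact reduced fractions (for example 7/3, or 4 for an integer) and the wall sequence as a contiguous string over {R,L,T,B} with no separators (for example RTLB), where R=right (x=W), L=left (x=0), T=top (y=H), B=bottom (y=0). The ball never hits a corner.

1. t=2 → B at (2,0); v=(-1,1)
2. t=2 → L at (0,2); v=(1,1)
3. t=7 → T at (7,9); v=(1,-1)
4. t=4 → R at (11,5); v=(-1,-1)
5. t=5 → B at (6,0); v=(-1,1)
6. t=6 → L at (0,6); v=(1,1)
7. t=3 → T at (3,9); v=(1,-1)
8. t=8 → R at (11,1); v=(-1,-1)

Final position: (11,1)
Wall sequence: BLTRBLTR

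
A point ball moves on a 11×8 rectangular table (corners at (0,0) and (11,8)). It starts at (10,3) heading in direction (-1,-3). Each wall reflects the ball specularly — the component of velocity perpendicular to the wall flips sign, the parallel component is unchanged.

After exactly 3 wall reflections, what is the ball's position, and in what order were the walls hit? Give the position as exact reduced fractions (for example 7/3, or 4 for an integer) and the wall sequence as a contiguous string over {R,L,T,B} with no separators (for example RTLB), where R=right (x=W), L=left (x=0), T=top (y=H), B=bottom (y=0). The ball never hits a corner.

1. t=1 → B at (9,0); v=(-1,3)
2. t=8/3 → T at (19/3,8); v=(-1,-3)
3. t=8/3 → B at (11/3,0); v=(-1,3)

Final position: (11/3,0)
Wall sequence: BTB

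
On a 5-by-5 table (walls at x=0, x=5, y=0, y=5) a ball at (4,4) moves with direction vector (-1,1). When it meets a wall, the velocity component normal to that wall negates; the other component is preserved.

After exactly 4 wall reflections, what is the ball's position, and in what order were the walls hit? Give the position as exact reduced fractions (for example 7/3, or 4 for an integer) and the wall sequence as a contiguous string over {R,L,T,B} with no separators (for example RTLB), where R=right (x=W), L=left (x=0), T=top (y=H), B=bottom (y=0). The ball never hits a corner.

Final position: (5,3)
Wall sequence: TLBR

1. t=1 → T at (3,5); v=(-1,-1)
2. t=3 → L at (0,2); v=(1,-1)
3. t=2 → B at (2,0); v=(1,1)
4. t=3 → R at (5,3); v=(-1,1)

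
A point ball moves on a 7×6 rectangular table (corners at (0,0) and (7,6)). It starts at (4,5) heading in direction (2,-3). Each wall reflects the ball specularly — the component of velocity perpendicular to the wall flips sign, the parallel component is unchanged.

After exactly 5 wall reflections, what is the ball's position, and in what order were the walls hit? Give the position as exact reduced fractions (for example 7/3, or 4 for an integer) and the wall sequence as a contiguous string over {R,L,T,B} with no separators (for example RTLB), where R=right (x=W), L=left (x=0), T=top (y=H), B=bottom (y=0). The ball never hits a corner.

1. t=3/2 → R at (7,1/2); v=(-2,-3)
2. t=1/6 → B at (20/3,0); v=(-2,3)
3. t=2 → T at (8/3,6); v=(-2,-3)
4. t=4/3 → L at (0,2); v=(2,-3)
5. t=2/3 → B at (4/3,0); v=(2,3)

Final position: (4/3,0)
Wall sequence: RBTLB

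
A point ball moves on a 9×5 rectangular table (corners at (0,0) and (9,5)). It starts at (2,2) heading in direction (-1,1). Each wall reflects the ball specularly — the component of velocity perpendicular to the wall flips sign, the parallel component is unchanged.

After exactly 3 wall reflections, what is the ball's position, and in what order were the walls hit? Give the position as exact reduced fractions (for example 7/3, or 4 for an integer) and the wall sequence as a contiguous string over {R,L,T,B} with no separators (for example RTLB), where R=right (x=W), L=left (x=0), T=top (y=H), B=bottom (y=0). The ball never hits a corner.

1. t=2 → L at (0,4); v=(1,1)
2. t=1 → T at (1,5); v=(1,-1)
3. t=5 → B at (6,0); v=(1,1)

Final position: (6,0)
Wall sequence: LTB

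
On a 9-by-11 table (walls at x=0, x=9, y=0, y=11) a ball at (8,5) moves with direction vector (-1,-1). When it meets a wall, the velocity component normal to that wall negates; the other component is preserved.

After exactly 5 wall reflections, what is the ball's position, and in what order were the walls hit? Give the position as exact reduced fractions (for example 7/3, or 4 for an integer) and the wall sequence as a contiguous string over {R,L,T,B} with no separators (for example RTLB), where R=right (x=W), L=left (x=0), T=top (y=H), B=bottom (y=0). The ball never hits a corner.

Final position: (0,1)
Wall sequence: BLTRL

1. t=5 → B at (3,0); v=(-1,1)
2. t=3 → L at (0,3); v=(1,1)
3. t=8 → T at (8,11); v=(1,-1)
4. t=1 → R at (9,10); v=(-1,-1)
5. t=9 → L at (0,1); v=(1,-1)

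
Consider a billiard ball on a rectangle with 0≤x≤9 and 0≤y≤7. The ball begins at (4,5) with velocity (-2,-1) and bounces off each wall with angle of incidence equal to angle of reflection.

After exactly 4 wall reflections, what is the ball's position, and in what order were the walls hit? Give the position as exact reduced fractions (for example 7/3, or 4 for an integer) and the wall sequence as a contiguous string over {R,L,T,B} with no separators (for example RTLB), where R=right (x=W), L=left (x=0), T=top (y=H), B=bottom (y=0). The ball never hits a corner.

Final position: (0,6)
Wall sequence: LBRL

1. t=2 → L at (0,3); v=(2,-1)
2. t=3 → B at (6,0); v=(2,1)
3. t=3/2 → R at (9,3/2); v=(-2,1)
4. t=9/2 → L at (0,6); v=(2,1)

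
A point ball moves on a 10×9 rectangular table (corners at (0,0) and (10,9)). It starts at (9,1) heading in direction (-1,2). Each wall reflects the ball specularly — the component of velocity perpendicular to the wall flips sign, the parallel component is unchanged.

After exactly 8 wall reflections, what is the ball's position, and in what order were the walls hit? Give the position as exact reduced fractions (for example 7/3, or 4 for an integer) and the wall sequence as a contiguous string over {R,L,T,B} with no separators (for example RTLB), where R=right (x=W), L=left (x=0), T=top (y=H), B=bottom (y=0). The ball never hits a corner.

Final position: (5/2,0)
Wall sequence: TBLTBRTB

1. t=4 → T at (5,9); v=(-1,-2)
2. t=9/2 → B at (1/2,0); v=(-1,2)
3. t=1/2 → L at (0,1); v=(1,2)
4. t=4 → T at (4,9); v=(1,-2)
5. t=9/2 → B at (17/2,0); v=(1,2)
6. t=3/2 → R at (10,3); v=(-1,2)
7. t=3 → T at (7,9); v=(-1,-2)
8. t=9/2 → B at (5/2,0); v=(-1,2)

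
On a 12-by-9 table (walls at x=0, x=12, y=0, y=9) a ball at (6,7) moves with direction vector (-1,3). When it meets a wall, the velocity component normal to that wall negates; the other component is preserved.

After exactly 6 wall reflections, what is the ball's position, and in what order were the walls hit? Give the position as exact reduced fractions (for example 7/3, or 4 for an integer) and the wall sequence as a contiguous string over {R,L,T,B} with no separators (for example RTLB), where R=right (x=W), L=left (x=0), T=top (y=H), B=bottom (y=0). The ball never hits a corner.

Final position: (20/3,9)
Wall sequence: TBLTBT

1. t=2/3 → T at (16/3,9); v=(-1,-3)
2. t=3 → B at (7/3,0); v=(-1,3)
3. t=7/3 → L at (0,7); v=(1,3)
4. t=2/3 → T at (2/3,9); v=(1,-3)
5. t=3 → B at (11/3,0); v=(1,3)
6. t=3 → T at (20/3,9); v=(1,-3)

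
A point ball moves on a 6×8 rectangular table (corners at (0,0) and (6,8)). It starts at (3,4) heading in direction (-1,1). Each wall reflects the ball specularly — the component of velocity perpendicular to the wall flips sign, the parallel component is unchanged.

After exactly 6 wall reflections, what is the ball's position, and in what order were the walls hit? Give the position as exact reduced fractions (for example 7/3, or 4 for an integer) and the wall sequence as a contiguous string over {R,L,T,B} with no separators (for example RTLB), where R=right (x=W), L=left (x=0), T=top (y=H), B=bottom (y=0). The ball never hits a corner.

Final position: (5,8)
Wall sequence: LTRBLT

1. t=3 → L at (0,7); v=(1,1)
2. t=1 → T at (1,8); v=(1,-1)
3. t=5 → R at (6,3); v=(-1,-1)
4. t=3 → B at (3,0); v=(-1,1)
5. t=3 → L at (0,3); v=(1,1)
6. t=5 → T at (5,8); v=(1,-1)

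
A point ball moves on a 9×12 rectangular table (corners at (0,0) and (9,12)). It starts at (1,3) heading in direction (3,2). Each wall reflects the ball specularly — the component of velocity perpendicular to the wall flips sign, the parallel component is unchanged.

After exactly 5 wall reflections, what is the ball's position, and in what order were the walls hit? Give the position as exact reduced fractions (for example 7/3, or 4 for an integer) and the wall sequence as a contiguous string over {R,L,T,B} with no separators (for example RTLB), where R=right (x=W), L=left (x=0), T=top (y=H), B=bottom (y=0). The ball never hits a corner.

1. t=8/3 → R at (9,25/3); v=(-3,2)
2. t=11/6 → T at (7/2,12); v=(-3,-2)
3. t=7/6 → L at (0,29/3); v=(3,-2)
4. t=3 → R at (9,11/3); v=(-3,-2)
5. t=11/6 → B at (7/2,0); v=(-3,2)

Final position: (7/2,0)
Wall sequence: RTLRB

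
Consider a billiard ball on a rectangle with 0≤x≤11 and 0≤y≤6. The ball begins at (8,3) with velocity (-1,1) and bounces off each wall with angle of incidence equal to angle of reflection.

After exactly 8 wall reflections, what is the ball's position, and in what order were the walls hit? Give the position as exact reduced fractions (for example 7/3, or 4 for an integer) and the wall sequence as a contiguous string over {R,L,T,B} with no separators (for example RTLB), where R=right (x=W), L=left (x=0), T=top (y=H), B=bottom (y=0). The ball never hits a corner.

Final position: (0,3)
Wall sequence: TLBTRBTL

1. t=3 → T at (5,6); v=(-1,-1)
2. t=5 → L at (0,1); v=(1,-1)
3. t=1 → B at (1,0); v=(1,1)
4. t=6 → T at (7,6); v=(1,-1)
5. t=4 → R at (11,2); v=(-1,-1)
6. t=2 → B at (9,0); v=(-1,1)
7. t=6 → T at (3,6); v=(-1,-1)
8. t=3 → L at (0,3); v=(1,-1)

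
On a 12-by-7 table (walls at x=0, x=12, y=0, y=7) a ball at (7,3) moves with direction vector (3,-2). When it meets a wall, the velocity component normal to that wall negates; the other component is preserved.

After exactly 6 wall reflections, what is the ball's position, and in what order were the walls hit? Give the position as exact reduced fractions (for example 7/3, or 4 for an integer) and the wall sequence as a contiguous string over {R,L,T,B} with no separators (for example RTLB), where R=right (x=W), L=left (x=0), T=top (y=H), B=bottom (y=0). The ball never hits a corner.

Final position: (12,7/3)
Wall sequence: BRTLBR

1. t=3/2 → B at (23/2,0); v=(3,2)
2. t=1/6 → R at (12,1/3); v=(-3,2)
3. t=10/3 → T at (2,7); v=(-3,-2)
4. t=2/3 → L at (0,17/3); v=(3,-2)
5. t=17/6 → B at (17/2,0); v=(3,2)
6. t=7/6 → R at (12,7/3); v=(-3,2)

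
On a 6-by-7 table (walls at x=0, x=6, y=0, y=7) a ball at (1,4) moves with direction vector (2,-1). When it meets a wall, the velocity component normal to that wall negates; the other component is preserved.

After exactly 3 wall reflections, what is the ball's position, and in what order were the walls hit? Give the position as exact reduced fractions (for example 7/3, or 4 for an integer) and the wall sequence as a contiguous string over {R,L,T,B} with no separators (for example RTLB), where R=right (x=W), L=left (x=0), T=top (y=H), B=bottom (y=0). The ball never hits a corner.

Final position: (0,3/2)
Wall sequence: RBL

1. t=5/2 → R at (6,3/2); v=(-2,-1)
2. t=3/2 → B at (3,0); v=(-2,1)
3. t=3/2 → L at (0,3/2); v=(2,1)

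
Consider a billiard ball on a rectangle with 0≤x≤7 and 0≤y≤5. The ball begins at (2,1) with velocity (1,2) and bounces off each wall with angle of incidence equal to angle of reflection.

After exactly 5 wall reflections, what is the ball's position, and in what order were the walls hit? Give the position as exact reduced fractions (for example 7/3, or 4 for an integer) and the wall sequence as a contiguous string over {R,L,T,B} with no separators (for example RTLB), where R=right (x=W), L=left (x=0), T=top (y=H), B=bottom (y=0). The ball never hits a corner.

1. t=2 → T at (4,5); v=(1,-2)
2. t=5/2 → B at (13/2,0); v=(1,2)
3. t=1/2 → R at (7,1); v=(-1,2)
4. t=2 → T at (5,5); v=(-1,-2)
5. t=5/2 → B at (5/2,0); v=(-1,2)

Final position: (5/2,0)
Wall sequence: TBRTB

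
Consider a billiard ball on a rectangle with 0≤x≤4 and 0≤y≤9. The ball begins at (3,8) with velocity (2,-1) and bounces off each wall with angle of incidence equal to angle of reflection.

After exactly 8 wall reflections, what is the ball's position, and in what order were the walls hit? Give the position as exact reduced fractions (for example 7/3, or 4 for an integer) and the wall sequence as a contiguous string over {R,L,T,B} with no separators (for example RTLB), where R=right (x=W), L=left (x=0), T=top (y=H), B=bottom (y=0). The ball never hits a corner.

Final position: (4,9/2)
Wall sequence: RLRLBRLR

1. t=1/2 → R at (4,15/2); v=(-2,-1)
2. t=2 → L at (0,11/2); v=(2,-1)
3. t=2 → R at (4,7/2); v=(-2,-1)
4. t=2 → L at (0,3/2); v=(2,-1)
5. t=3/2 → B at (3,0); v=(2,1)
6. t=1/2 → R at (4,1/2); v=(-2,1)
7. t=2 → L at (0,5/2); v=(2,1)
8. t=2 → R at (4,9/2); v=(-2,1)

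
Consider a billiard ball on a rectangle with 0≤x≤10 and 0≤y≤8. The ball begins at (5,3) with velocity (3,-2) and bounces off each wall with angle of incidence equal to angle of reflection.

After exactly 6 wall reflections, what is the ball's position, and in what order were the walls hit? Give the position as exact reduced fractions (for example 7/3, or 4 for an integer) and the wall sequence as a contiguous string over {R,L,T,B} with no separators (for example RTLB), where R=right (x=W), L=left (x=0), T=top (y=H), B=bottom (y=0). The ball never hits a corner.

Final position: (13/2,0)
Wall sequence: BRLTRB

1. t=3/2 → B at (19/2,0); v=(3,2)
2. t=1/6 → R at (10,1/3); v=(-3,2)
3. t=10/3 → L at (0,7); v=(3,2)
4. t=1/2 → T at (3/2,8); v=(3,-2)
5. t=17/6 → R at (10,7/3); v=(-3,-2)
6. t=7/6 → B at (13/2,0); v=(-3,2)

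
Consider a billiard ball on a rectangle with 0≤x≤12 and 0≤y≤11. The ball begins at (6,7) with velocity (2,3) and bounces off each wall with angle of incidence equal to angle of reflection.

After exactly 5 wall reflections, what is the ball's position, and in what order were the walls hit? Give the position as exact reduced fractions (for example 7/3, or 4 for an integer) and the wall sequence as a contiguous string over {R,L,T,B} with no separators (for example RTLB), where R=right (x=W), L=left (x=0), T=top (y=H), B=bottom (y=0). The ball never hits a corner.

Final position: (0,10)
Wall sequence: TRBTL

1. t=4/3 → T at (26/3,11); v=(2,-3)
2. t=5/3 → R at (12,6); v=(-2,-3)
3. t=2 → B at (8,0); v=(-2,3)
4. t=11/3 → T at (2/3,11); v=(-2,-3)
5. t=1/3 → L at (0,10); v=(2,-3)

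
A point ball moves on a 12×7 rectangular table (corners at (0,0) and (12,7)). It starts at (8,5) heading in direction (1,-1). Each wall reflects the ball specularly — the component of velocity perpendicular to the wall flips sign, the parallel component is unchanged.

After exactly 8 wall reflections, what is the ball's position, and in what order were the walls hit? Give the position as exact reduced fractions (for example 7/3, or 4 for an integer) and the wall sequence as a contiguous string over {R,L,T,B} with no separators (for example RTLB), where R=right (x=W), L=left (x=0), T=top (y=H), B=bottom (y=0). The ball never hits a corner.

Final position: (7,0)
Wall sequence: RBTLBTRB

1. t=4 → R at (12,1); v=(-1,-1)
2. t=1 → B at (11,0); v=(-1,1)
3. t=7 → T at (4,7); v=(-1,-1)
4. t=4 → L at (0,3); v=(1,-1)
5. t=3 → B at (3,0); v=(1,1)
6. t=7 → T at (10,7); v=(1,-1)
7. t=2 → R at (12,5); v=(-1,-1)
8. t=5 → B at (7,0); v=(-1,1)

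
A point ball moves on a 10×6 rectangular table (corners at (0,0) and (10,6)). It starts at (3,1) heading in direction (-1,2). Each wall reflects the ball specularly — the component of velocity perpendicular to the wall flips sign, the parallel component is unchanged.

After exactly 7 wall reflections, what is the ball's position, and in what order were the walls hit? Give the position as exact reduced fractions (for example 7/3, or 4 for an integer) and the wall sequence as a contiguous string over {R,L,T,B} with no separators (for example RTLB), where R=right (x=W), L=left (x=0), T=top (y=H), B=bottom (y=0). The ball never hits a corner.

1. t=5/2 → T at (1/2,6); v=(-1,-2)
2. t=1/2 → L at (0,5); v=(1,-2)
3. t=5/2 → B at (5/2,0); v=(1,2)
4. t=3 → T at (11/2,6); v=(1,-2)
5. t=3 → B at (17/2,0); v=(1,2)
6. t=3/2 → R at (10,3); v=(-1,2)
7. t=3/2 → T at (17/2,6); v=(-1,-2)

Final position: (17/2,6)
Wall sequence: TLBTBRT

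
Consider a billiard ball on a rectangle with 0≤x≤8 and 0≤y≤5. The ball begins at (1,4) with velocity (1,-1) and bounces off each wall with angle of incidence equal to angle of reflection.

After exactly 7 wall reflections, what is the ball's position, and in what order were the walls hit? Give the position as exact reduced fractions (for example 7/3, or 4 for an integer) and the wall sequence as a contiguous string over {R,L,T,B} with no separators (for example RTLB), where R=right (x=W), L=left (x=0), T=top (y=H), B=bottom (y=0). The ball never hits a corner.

Final position: (8,1)
Wall sequence: BRTBLTR

1. t=4 → B at (5,0); v=(1,1)
2. t=3 → R at (8,3); v=(-1,1)
3. t=2 → T at (6,5); v=(-1,-1)
4. t=5 → B at (1,0); v=(-1,1)
5. t=1 → L at (0,1); v=(1,1)
6. t=4 → T at (4,5); v=(1,-1)
7. t=4 → R at (8,1); v=(-1,-1)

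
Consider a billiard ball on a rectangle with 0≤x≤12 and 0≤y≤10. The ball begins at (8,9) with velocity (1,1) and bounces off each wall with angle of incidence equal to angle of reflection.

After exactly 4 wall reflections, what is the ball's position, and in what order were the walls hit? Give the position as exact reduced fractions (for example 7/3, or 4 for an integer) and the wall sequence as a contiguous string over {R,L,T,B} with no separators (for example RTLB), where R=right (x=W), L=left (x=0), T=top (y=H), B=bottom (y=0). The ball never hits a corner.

Final position: (0,5)
Wall sequence: TRBL

1. t=1 → T at (9,10); v=(1,-1)
2. t=3 → R at (12,7); v=(-1,-1)
3. t=7 → B at (5,0); v=(-1,1)
4. t=5 → L at (0,5); v=(1,1)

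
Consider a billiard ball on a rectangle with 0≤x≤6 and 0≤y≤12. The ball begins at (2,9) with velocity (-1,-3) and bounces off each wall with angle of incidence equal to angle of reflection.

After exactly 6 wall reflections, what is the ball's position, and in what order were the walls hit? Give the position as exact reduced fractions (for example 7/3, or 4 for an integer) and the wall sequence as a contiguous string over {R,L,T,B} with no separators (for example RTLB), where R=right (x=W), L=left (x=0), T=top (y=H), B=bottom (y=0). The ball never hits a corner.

Final position: (0,9)
Wall sequence: LBTRBL

1. t=2 → L at (0,3); v=(1,-3)
2. t=1 → B at (1,0); v=(1,3)
3. t=4 → T at (5,12); v=(1,-3)
4. t=1 → R at (6,9); v=(-1,-3)
5. t=3 → B at (3,0); v=(-1,3)
6. t=3 → L at (0,9); v=(1,3)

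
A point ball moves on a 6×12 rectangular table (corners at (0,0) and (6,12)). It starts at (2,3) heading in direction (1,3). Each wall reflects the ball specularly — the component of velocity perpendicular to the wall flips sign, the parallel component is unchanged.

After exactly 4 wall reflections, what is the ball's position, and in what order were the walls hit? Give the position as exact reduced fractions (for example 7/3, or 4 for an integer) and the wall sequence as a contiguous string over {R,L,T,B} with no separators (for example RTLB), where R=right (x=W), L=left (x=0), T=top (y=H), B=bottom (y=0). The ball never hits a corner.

Final position: (0,9)
Wall sequence: TRBL

1. t=3 → T at (5,12); v=(1,-3)
2. t=1 → R at (6,9); v=(-1,-3)
3. t=3 → B at (3,0); v=(-1,3)
4. t=3 → L at (0,9); v=(1,3)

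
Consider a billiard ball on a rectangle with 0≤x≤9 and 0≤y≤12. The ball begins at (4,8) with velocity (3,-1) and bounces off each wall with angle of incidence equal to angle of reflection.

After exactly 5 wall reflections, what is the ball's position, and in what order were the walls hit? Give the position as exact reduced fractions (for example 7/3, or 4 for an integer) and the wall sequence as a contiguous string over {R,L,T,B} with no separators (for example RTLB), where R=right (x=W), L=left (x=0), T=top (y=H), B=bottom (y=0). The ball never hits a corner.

1. t=5/3 → R at (9,19/3); v=(-3,-1)
2. t=3 → L at (0,10/3); v=(3,-1)
3. t=3 → R at (9,1/3); v=(-3,-1)
4. t=1/3 → B at (8,0); v=(-3,1)
5. t=8/3 → L at (0,8/3); v=(3,1)

Final position: (0,8/3)
Wall sequence: RLRBL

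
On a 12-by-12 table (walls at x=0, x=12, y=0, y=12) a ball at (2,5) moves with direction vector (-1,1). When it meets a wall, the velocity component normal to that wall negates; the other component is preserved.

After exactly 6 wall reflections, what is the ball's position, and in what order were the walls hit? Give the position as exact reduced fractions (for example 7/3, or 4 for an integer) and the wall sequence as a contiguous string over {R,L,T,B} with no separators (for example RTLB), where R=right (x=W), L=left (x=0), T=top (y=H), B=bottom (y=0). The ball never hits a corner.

1. t=2 → L at (0,7); v=(1,1)
2. t=5 → T at (5,12); v=(1,-1)
3. t=7 → R at (12,5); v=(-1,-1)
4. t=5 → B at (7,0); v=(-1,1)
5. t=7 → L at (0,7); v=(1,1)
6. t=5 → T at (5,12); v=(1,-1)

Final position: (5,12)
Wall sequence: LTRBLT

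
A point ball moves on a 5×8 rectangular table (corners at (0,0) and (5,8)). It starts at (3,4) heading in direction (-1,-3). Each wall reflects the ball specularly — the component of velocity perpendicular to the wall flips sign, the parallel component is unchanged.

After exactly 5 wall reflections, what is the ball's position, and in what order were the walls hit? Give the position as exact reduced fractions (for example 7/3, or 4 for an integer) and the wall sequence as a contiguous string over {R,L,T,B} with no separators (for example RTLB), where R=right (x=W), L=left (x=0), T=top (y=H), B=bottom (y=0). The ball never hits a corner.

Final position: (5,4)
Wall sequence: BLTBR

1. t=4/3 → B at (5/3,0); v=(-1,3)
2. t=5/3 → L at (0,5); v=(1,3)
3. t=1 → T at (1,8); v=(1,-3)
4. t=8/3 → B at (11/3,0); v=(1,3)
5. t=4/3 → R at (5,4); v=(-1,3)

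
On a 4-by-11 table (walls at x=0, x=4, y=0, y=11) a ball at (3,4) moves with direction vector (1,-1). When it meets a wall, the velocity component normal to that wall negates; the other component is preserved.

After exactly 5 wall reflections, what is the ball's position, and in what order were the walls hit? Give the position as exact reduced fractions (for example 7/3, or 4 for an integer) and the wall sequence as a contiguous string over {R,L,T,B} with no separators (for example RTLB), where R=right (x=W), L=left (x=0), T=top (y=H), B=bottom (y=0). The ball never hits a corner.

Final position: (0,9)
Wall sequence: RBLRL

1. t=1 → R at (4,3); v=(-1,-1)
2. t=3 → B at (1,0); v=(-1,1)
3. t=1 → L at (0,1); v=(1,1)
4. t=4 → R at (4,5); v=(-1,1)
5. t=4 → L at (0,9); v=(1,1)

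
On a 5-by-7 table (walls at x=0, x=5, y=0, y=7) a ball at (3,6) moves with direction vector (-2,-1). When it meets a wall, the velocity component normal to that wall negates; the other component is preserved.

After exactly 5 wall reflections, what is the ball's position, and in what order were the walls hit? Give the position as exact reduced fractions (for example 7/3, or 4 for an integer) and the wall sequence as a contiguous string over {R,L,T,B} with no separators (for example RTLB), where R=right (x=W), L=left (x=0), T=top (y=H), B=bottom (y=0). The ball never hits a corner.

1. t=3/2 → L at (0,9/2); v=(2,-1)
2. t=5/2 → R at (5,2); v=(-2,-1)
3. t=2 → B at (1,0); v=(-2,1)
4. t=1/2 → L at (0,1/2); v=(2,1)
5. t=5/2 → R at (5,3); v=(-2,1)

Final position: (5,3)
Wall sequence: LRBLR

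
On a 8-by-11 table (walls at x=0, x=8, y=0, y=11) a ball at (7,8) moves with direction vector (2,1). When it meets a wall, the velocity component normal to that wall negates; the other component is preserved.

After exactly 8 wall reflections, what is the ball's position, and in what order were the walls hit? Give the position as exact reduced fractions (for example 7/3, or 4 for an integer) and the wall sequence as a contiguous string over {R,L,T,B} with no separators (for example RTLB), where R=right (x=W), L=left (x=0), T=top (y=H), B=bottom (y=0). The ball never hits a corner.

1. t=1/2 → R at (8,17/2); v=(-2,1)
2. t=5/2 → T at (3,11); v=(-2,-1)
3. t=3/2 → L at (0,19/2); v=(2,-1)
4. t=4 → R at (8,11/2); v=(-2,-1)
5. t=4 → L at (0,3/2); v=(2,-1)
6. t=3/2 → B at (3,0); v=(2,1)
7. t=5/2 → R at (8,5/2); v=(-2,1)
8. t=4 → L at (0,13/2); v=(2,1)

Final position: (0,13/2)
Wall sequence: RTLRLBRL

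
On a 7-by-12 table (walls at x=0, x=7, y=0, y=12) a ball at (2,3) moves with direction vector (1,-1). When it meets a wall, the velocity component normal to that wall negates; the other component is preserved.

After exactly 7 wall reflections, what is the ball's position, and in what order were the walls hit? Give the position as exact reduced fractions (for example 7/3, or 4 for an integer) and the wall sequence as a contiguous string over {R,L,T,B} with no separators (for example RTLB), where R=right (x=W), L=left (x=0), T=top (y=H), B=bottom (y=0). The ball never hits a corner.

1. t=3 → B at (5,0); v=(1,1)
2. t=2 → R at (7,2); v=(-1,1)
3. t=7 → L at (0,9); v=(1,1)
4. t=3 → T at (3,12); v=(1,-1)
5. t=4 → R at (7,8); v=(-1,-1)
6. t=7 → L at (0,1); v=(1,-1)
7. t=1 → B at (1,0); v=(1,1)

Final position: (1,0)
Wall sequence: BRLTRLB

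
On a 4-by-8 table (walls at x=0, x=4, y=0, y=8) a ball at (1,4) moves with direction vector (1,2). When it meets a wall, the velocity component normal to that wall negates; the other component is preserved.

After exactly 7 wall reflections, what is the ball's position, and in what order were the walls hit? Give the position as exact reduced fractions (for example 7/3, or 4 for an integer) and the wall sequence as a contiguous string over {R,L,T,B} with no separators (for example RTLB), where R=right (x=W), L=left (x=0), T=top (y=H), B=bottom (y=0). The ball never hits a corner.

1. t=2 → T at (3,8); v=(1,-2)
2. t=1 → R at (4,6); v=(-1,-2)
3. t=3 → B at (1,0); v=(-1,2)
4. t=1 → L at (0,2); v=(1,2)
5. t=3 → T at (3,8); v=(1,-2)
6. t=1 → R at (4,6); v=(-1,-2)
7. t=3 → B at (1,0); v=(-1,2)

Final position: (1,0)
Wall sequence: TRBLTRB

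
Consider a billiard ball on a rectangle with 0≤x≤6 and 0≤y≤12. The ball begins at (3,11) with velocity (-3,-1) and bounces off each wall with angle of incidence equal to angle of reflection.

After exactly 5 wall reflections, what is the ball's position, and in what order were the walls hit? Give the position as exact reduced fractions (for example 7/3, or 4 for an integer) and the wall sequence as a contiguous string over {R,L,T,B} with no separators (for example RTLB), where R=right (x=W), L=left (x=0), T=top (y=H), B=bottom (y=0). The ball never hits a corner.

Final position: (0,2)
Wall sequence: LRLRL

1. t=1 → L at (0,10); v=(3,-1)
2. t=2 → R at (6,8); v=(-3,-1)
3. t=2 → L at (0,6); v=(3,-1)
4. t=2 → R at (6,4); v=(-3,-1)
5. t=2 → L at (0,2); v=(3,-1)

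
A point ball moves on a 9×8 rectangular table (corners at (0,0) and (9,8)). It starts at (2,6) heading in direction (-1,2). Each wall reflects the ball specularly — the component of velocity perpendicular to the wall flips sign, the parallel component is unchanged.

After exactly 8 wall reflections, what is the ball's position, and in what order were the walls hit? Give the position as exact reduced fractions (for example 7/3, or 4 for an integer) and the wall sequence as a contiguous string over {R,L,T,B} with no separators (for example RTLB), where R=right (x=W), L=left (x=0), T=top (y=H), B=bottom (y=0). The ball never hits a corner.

1. t=1 → T at (1,8); v=(-1,-2)
2. t=1 → L at (0,6); v=(1,-2)
3. t=3 → B at (3,0); v=(1,2)
4. t=4 → T at (7,8); v=(1,-2)
5. t=2 → R at (9,4); v=(-1,-2)
6. t=2 → B at (7,0); v=(-1,2)
7. t=4 → T at (3,8); v=(-1,-2)
8. t=3 → L at (0,2); v=(1,-2)

Final position: (0,2)
Wall sequence: TLBTRBTL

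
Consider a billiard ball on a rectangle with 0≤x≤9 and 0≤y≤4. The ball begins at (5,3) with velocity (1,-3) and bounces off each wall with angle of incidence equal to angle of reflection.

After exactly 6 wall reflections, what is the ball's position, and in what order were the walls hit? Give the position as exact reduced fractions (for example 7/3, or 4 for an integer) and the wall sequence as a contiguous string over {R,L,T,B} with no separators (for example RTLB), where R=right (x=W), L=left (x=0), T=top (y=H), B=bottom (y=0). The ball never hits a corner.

1. t=1 → B at (6,0); v=(1,3)
2. t=4/3 → T at (22/3,4); v=(1,-3)
3. t=4/3 → B at (26/3,0); v=(1,3)
4. t=1/3 → R at (9,1); v=(-1,3)
5. t=1 → T at (8,4); v=(-1,-3)
6. t=4/3 → B at (20/3,0); v=(-1,3)

Final position: (20/3,0)
Wall sequence: BTBRTB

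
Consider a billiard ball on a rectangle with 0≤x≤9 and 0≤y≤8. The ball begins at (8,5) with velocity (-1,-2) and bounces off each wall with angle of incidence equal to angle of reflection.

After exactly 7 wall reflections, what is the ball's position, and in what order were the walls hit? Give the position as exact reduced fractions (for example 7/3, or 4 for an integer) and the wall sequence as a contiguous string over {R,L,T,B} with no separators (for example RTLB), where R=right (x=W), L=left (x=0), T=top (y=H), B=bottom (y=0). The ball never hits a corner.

Final position: (15/2,0)
Wall sequence: BTLBTRB

1. t=5/2 → B at (11/2,0); v=(-1,2)
2. t=4 → T at (3/2,8); v=(-1,-2)
3. t=3/2 → L at (0,5); v=(1,-2)
4. t=5/2 → B at (5/2,0); v=(1,2)
5. t=4 → T at (13/2,8); v=(1,-2)
6. t=5/2 → R at (9,3); v=(-1,-2)
7. t=3/2 → B at (15/2,0); v=(-1,2)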